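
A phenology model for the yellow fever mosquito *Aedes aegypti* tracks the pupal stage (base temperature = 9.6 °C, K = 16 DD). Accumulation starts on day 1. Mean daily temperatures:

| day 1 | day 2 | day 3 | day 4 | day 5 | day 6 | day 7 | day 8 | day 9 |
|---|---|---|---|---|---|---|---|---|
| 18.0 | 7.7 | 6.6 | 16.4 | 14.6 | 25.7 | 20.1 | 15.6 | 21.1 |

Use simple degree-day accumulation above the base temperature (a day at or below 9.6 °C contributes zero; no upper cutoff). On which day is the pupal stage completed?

Daily DD above 9.6 °C: 8.4, 0.0, 0.0, 6.8, 5.0, 16.1, 10.5, 6.0, 11.5.
Cumulative: 8.4, 8.4, 8.4, 15.2, 20.2, 36.3, 46.8, 52.8, 64.3.
The total first reaches 16 DD on day 5.

day 5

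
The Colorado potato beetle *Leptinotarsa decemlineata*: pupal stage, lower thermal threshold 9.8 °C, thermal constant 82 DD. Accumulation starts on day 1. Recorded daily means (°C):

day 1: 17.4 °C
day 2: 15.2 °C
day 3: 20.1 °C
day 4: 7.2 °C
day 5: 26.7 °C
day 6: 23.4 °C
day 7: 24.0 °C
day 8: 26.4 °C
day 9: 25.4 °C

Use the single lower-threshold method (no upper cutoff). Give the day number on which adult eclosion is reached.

day 8

Daily DD above 9.8 °C: 7.6, 5.4, 10.3, 0.0, 16.9, 13.6, 14.2, 16.6, 15.6.
Cumulative: 7.6, 13.0, 23.3, 23.3, 40.2, 53.8, 68.0, 84.6, 100.2.
The total first reaches 82 DD on day 8.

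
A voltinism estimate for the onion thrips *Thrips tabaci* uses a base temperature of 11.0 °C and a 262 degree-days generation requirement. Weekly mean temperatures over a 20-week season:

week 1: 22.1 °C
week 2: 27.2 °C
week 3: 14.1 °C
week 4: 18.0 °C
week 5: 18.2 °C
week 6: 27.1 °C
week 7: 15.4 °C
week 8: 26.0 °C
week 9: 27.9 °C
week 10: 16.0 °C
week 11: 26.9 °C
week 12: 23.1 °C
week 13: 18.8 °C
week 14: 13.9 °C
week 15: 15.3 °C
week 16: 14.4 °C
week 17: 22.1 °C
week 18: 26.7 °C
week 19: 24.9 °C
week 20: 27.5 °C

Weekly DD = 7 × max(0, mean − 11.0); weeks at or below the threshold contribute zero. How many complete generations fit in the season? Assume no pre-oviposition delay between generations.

Weekly DD (7 × max(0, T̄ − 11.0)): 77.7, 113.4, 21.7, 49.0, 50.4, 112.7, 30.8, 105.0, 118.3, 35.0, 111.3, 84.7, 54.6, 20.3, 30.1, 23.8, 77.7, 109.9, 97.3, 115.5.
Season total = 1439.2 DD.
Complete generations = ⌊1439.2 / 262⌋ = 5.

5 generations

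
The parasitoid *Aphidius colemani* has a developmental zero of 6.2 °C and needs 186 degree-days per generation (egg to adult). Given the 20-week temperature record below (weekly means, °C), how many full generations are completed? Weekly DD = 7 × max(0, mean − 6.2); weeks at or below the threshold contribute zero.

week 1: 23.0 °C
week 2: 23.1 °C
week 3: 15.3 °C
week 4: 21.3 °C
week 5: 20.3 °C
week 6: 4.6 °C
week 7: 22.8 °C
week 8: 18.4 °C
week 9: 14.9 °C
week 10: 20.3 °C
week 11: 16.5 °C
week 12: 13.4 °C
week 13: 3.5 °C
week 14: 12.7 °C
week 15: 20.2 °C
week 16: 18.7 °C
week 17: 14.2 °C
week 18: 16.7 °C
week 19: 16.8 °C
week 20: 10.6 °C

7 generations

Weekly DD (7 × max(0, T̄ − 6.2)): 117.6, 118.3, 63.7, 105.7, 98.7, 0.0, 116.2, 85.4, 60.9, 98.7, 72.1, 50.4, 0.0, 45.5, 98.0, 87.5, 56.0, 73.5, 74.2, 30.8.
Season total = 1453.2 DD.
Complete generations = ⌊1453.2 / 186⌋ = 7.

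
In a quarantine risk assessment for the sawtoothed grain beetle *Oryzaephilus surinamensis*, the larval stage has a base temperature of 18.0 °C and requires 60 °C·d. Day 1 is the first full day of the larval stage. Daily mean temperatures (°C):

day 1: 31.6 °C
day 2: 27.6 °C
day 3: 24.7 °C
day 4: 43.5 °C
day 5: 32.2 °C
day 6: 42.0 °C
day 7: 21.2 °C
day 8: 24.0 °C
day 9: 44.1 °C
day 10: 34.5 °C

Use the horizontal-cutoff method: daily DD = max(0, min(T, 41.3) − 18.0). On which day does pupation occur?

day 5

Daily DD above 18.0 °C (capped at 23.3): 13.6, 9.6, 6.7, 23.3, 14.2, 23.3, 3.2, 6.0, 23.3, 16.5.
Cumulative: 13.6, 23.2, 29.9, 53.2, 67.4, 90.7, 93.9, 99.9, 123.2, 139.7.
The total first reaches 60 DD on day 5.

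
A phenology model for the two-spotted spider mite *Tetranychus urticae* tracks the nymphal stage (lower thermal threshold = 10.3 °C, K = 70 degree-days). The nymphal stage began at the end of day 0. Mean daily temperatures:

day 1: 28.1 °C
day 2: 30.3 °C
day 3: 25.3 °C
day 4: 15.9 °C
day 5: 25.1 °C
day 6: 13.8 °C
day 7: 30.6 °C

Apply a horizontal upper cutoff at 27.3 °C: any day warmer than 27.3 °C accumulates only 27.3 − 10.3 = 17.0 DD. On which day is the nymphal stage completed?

Daily DD above 10.3 °C (capped at 17.0): 17.0, 17.0, 15.0, 5.6, 14.8, 3.5, 17.0.
Cumulative: 17.0, 34.0, 49.0, 54.6, 69.4, 72.9, 89.9.
The total first reaches 70 DD on day 6.

day 6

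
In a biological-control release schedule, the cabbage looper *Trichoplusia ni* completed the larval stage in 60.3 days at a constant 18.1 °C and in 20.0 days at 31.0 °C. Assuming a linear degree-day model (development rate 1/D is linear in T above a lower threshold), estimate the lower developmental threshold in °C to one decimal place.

Under the model K = D·(T − T_b), so D₁·(T₁ − T_b) = D₂·(T₂ − T_b).
60.3·(18.1 − T_b) = 20.0·(31.0 − T_b)
T_b = (60.3·18.1 − 20.0·31.0) / (60.3 − 20.0) = 471.43 / 40.3 = 11.698 °C ≈ 11.7 °C.

11.7 °C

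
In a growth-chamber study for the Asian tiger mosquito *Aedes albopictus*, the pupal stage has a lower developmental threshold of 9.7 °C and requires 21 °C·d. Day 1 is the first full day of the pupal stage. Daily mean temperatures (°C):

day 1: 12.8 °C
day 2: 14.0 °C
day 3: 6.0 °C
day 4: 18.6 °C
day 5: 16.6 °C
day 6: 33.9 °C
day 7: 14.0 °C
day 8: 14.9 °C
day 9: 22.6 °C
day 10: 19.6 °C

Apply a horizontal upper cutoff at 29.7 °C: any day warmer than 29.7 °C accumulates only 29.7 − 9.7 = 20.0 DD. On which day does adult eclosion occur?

day 5

Daily DD above 9.7 °C (capped at 20.0): 3.1, 4.3, 0.0, 8.9, 6.9, 20.0, 4.3, 5.2, 12.9, 9.9.
Cumulative: 3.1, 7.4, 7.4, 16.3, 23.2, 43.2, 47.5, 52.7, 65.6, 75.5.
The total first reaches 21 DD on day 5.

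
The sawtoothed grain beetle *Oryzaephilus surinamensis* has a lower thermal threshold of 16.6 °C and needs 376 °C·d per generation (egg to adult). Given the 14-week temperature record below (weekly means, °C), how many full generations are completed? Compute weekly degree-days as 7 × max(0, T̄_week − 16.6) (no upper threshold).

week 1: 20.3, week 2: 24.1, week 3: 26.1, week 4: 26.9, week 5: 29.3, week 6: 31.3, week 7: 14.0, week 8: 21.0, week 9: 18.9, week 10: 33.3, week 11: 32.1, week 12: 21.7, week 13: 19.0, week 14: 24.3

2 generations

Weekly DD (7 × max(0, T̄ − 16.6)): 25.9, 52.5, 66.5, 72.1, 88.9, 102.9, 0.0, 30.8, 16.1, 116.9, 108.5, 35.7, 16.8, 53.9.
Season total = 787.5 DD.
Complete generations = ⌊787.5 / 376⌋ = 2.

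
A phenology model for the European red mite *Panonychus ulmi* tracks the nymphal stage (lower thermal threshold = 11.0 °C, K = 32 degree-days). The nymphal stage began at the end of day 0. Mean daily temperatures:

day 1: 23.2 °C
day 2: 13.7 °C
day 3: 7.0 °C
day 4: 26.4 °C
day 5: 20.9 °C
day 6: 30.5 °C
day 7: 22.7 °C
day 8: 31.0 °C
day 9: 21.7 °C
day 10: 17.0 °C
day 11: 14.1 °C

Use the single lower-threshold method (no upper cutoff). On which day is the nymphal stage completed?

day 5

Daily DD above 11.0 °C: 12.2, 2.7, 0.0, 15.4, 9.9, 19.5, 11.7, 20.0, 10.7, 6.0, 3.1.
Cumulative: 12.2, 14.9, 14.9, 30.3, 40.2, 59.7, 71.4, 91.4, 102.1, 108.1, 111.2.
The total first reaches 32 DD on day 5.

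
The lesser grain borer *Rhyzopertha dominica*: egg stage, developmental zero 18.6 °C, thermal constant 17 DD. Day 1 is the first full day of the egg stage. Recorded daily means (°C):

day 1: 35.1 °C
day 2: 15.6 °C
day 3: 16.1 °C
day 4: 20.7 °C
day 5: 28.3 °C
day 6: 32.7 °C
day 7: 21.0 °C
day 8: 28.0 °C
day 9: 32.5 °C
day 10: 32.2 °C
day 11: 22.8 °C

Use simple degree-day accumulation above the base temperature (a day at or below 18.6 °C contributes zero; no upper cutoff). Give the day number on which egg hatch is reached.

Daily DD above 18.6 °C: 16.5, 0.0, 0.0, 2.1, 9.7, 14.1, 2.4, 9.4, 13.9, 13.6, 4.2.
Cumulative: 16.5, 16.5, 16.5, 18.6, 28.3, 42.4, 44.8, 54.2, 68.1, 81.7, 85.9.
The total first reaches 17 DD on day 4.

day 4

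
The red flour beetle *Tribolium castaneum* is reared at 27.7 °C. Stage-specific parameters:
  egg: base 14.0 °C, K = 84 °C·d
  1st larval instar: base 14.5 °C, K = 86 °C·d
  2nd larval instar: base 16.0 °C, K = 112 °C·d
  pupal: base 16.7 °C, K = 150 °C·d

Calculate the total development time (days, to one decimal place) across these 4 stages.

35.9 days

egg: 84 / (27.7 − 14.0) = 84 / 13.7 = 6.131 d.
1st larval instar: 86 / (27.7 − 14.5) = 86 / 13.2 = 6.515 d.
2nd larval instar: 112 / (27.7 − 16.0) = 112 / 11.7 = 9.573 d.
pupal: 150 / (27.7 − 16.7) = 150 / 11.0 = 13.636 d.
Sum = 35.856 ≈ 35.9 days.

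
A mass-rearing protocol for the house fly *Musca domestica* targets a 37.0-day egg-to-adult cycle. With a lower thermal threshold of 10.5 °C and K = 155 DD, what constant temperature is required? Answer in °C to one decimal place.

Required daily accumulation = 155 / 37.0 = 4.189 DD/day.
T = T_base + 4.189 = 10.5 + 4.189 = 14.689 ≈ 14.7 °C.

14.7 °C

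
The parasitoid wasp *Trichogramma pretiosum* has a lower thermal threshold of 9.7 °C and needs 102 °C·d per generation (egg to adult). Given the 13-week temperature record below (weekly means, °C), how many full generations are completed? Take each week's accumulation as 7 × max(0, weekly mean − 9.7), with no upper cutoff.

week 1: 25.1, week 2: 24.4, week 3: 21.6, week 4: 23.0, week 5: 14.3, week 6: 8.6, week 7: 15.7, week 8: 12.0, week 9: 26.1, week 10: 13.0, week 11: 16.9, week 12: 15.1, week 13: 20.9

Weekly DD (7 × max(0, T̄ − 9.7)): 107.8, 102.9, 83.3, 93.1, 32.2, 0.0, 42.0, 16.1, 114.8, 23.1, 50.4, 37.8, 78.4.
Season total = 781.9 DD.
Complete generations = ⌊781.9 / 102⌋ = 7.

7 generations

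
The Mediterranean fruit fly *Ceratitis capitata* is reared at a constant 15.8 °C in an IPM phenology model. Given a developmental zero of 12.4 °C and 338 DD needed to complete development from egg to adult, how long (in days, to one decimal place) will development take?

Daily accumulation = 15.8 − 12.4 = 3.4 DD/day.
Duration = 338 / 3.4 = 99.412 ≈ 99.4 days.

99.4 days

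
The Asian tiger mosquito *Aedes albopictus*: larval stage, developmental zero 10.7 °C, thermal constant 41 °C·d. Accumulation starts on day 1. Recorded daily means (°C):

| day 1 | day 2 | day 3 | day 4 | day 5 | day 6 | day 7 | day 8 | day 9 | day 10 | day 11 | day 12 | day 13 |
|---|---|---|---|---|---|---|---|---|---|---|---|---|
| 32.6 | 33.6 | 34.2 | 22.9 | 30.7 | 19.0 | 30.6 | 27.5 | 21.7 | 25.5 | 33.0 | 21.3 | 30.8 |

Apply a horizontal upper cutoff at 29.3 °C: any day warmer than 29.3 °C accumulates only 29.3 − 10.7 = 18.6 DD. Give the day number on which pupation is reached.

Daily DD above 10.7 °C (capped at 18.6): 18.6, 18.6, 18.6, 12.2, 18.6, 8.3, 18.6, 16.8, 11.0, 14.8, 18.6, 10.6, 18.6.
Cumulative: 18.6, 37.2, 55.8, 68.0, 86.6, 94.9, 113.5, 130.3, 141.3, 156.1, 174.7, 185.3, 203.9.
The total first reaches 41 DD on day 3.

day 3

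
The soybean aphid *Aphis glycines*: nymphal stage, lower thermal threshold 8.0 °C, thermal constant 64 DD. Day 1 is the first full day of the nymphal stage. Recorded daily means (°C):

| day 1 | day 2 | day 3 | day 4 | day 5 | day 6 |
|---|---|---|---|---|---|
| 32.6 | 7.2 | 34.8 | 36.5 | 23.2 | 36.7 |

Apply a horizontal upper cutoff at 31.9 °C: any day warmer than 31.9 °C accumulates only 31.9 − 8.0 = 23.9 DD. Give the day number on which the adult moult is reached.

Daily DD above 8.0 °C (capped at 23.9): 23.9, 0.0, 23.9, 23.9, 15.2, 23.9.
Cumulative: 23.9, 23.9, 47.8, 71.7, 86.9, 110.8.
The total first reaches 64 DD on day 4.

day 4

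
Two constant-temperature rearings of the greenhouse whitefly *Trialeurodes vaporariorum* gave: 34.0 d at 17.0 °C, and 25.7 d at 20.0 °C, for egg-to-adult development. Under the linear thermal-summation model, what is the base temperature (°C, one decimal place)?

7.7 °C

Linear rate model ⇒ the product D·(T − T_b) is constant across temperatures.
34.0·(17.0 − T_b) = 25.7·(20.0 − T_b)
T_b = (34.0·17.0 − 25.7·20.0) / (34.0 − 25.7) = 64.00 / 8.3 = 7.711 °C ≈ 7.7 °C.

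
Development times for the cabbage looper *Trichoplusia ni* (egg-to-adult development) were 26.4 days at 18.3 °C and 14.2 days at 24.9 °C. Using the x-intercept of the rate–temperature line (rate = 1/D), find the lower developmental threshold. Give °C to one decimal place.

10.6 °C

Under the model K = D·(T − T_b), so D₁·(T₁ − T_b) = D₂·(T₂ − T_b).
26.4·(18.3 − T_b) = 14.2·(24.9 − T_b)
T_b = (26.4·18.3 − 14.2·24.9) / (26.4 − 14.2) = 129.54 / 12.2 = 10.618 °C ≈ 10.6 °C.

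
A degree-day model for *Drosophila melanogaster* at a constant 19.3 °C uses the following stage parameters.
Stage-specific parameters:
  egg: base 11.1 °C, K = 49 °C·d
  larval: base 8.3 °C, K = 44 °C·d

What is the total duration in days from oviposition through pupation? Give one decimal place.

egg: 49 / (19.3 − 11.1) = 49 / 8.2 = 5.976 d.
larval: 44 / (19.3 − 8.3) = 44 / 11.0 = 4.000 d.
Sum = 9.976 ≈ 10.0 days.

10.0 days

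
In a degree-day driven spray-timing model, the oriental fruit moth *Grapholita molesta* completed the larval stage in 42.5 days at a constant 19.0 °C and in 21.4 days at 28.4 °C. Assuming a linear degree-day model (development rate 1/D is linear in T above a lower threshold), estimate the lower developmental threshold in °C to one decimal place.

9.5 °C

Equal thermal constants: D₁(T₁ − T_b) = D₂(T₂ − T_b).
42.5·(19.0 − T_b) = 21.4·(28.4 − T_b)
T_b = (42.5·19.0 − 21.4·28.4) / (42.5 − 21.4) = 199.74 / 21.1 = 9.466 °C ≈ 9.5 °C.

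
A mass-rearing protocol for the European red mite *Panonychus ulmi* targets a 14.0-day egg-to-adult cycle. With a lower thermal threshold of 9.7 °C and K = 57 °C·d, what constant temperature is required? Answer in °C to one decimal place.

Required daily accumulation = 57 / 14.0 = 4.071 DD/day.
T = T_base + 4.071 = 9.7 + 4.071 = 13.771 ≈ 13.8 °C.

13.8 °C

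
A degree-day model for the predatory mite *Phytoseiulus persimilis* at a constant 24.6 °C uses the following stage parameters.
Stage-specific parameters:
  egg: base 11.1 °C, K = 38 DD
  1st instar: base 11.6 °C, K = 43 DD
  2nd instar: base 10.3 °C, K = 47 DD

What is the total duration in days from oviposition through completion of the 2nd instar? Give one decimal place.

egg: 38 / (24.6 − 11.1) = 38 / 13.5 = 2.815 d.
1st instar: 43 / (24.6 − 11.6) = 43 / 13.0 = 3.308 d.
2nd instar: 47 / (24.6 − 10.3) = 47 / 14.3 = 3.287 d.
Sum = 9.409 ≈ 9.4 days.

9.4 days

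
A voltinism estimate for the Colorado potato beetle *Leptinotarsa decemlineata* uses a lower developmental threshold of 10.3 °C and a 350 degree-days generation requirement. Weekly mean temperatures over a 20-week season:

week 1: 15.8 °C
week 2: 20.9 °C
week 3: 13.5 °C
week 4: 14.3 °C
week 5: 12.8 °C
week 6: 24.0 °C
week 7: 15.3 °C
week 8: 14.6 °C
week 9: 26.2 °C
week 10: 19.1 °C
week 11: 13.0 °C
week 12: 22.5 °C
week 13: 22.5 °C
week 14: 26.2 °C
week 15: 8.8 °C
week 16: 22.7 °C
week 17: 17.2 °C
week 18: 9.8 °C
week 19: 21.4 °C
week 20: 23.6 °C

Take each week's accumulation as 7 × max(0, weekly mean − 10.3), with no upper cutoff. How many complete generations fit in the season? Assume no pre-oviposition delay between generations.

Weekly DD (7 × max(0, T̄ − 10.3)): 38.5, 74.2, 22.4, 28.0, 17.5, 95.9, 35.0, 30.1, 111.3, 61.6, 18.9, 85.4, 85.4, 111.3, 0.0, 86.8, 48.3, 0.0, 77.7, 93.1.
Season total = 1121.4 DD.
Complete generations = ⌊1121.4 / 350⌋ = 3.

3 generations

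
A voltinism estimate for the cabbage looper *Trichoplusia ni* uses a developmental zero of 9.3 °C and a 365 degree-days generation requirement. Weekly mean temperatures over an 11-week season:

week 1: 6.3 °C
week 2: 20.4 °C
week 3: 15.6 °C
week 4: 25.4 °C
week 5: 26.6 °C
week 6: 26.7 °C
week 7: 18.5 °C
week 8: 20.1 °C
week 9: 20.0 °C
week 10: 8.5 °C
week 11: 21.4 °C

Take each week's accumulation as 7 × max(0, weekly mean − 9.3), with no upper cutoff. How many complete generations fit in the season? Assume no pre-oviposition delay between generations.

2 generations

Weekly DD (7 × max(0, T̄ − 9.3)): 0.0, 77.7, 44.1, 112.7, 121.1, 121.8, 64.4, 75.6, 74.9, 0.0, 84.7.
Season total = 777.0 DD.
Complete generations = ⌊777.0 / 365⌋ = 2.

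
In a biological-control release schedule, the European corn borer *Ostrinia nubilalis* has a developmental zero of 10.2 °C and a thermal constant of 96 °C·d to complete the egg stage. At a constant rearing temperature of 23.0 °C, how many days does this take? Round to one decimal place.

7.5 days

Daily accumulation = 23.0 − 10.2 = 12.8 DD/day.
Duration = 96 / 12.8 = 7.500 ≈ 7.5 days.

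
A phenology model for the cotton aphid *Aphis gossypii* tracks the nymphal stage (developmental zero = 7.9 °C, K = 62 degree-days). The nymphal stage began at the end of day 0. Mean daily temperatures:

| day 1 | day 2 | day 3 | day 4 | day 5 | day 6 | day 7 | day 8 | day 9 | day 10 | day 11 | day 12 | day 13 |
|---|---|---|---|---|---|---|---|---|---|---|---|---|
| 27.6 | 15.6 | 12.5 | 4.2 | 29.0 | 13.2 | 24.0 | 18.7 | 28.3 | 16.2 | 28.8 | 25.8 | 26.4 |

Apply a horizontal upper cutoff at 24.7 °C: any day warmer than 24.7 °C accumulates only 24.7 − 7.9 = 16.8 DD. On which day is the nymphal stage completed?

Daily DD above 7.9 °C (capped at 16.8): 16.8, 7.7, 4.6, 0.0, 16.8, 5.3, 16.1, 10.8, 16.8, 8.3, 16.8, 16.8, 16.8.
Cumulative: 16.8, 24.5, 29.1, 29.1, 45.9, 51.2, 67.3, 78.1, 94.9, 103.2, 120.0, 136.8, 153.6.
The total first reaches 62 DD on day 7.

day 7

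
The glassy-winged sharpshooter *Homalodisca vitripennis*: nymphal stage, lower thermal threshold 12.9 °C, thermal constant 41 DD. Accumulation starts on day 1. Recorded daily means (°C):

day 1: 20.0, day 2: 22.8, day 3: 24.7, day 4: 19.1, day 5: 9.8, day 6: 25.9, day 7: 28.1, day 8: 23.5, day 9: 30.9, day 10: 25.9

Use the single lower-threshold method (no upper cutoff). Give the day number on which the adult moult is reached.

Daily DD above 12.9 °C: 7.1, 9.9, 11.8, 6.2, 0.0, 13.0, 15.2, 10.6, 18.0, 13.0.
Cumulative: 7.1, 17.0, 28.8, 35.0, 35.0, 48.0, 63.2, 73.8, 91.8, 104.8.
The total first reaches 41 DD on day 6.

day 6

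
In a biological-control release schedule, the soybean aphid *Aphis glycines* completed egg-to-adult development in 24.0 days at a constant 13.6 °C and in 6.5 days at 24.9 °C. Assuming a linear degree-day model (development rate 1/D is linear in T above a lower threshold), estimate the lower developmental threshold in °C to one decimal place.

9.4 °C

Equal thermal constants: D₁(T₁ − T_b) = D₂(T₂ − T_b).
24.0·(13.6 − T_b) = 6.5·(24.9 − T_b)
T_b = (24.0·13.6 − 6.5·24.9) / (24.0 − 6.5) = 164.55 / 17.5 = 9.403 °C ≈ 9.4 °C.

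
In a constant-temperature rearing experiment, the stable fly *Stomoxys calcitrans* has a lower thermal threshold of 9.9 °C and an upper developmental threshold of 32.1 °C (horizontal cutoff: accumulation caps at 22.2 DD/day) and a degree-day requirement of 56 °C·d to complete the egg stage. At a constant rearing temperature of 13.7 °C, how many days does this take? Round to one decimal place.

14.7 days

Daily accumulation = 13.7 − 9.9 = 3.8 DD/day.
Duration = 56 / 3.8 = 14.737 ≈ 14.7 days.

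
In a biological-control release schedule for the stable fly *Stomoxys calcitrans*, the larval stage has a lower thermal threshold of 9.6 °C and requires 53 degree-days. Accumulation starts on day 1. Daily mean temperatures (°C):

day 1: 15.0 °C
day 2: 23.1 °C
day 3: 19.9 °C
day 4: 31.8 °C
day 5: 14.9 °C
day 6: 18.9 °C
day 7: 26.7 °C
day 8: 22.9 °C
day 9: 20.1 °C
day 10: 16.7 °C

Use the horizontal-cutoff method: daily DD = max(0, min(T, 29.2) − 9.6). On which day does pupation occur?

Daily DD above 9.6 °C (capped at 19.6): 5.4, 13.5, 10.3, 19.6, 5.3, 9.3, 17.1, 13.3, 10.5, 7.1.
Cumulative: 5.4, 18.9, 29.2, 48.8, 54.1, 63.4, 80.5, 93.8, 104.3, 111.4.
The total first reaches 53 DD on day 5.

day 5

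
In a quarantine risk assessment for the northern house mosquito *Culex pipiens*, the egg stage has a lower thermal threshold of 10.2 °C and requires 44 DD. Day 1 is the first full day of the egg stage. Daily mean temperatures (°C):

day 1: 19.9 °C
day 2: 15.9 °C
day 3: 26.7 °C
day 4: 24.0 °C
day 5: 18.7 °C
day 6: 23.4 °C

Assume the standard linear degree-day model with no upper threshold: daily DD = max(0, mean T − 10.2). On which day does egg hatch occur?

day 4

Daily DD above 10.2 °C: 9.7, 5.7, 16.5, 13.8, 8.5, 13.2.
Cumulative: 9.7, 15.4, 31.9, 45.7, 54.2, 67.4.
The total first reaches 44 DD on day 4.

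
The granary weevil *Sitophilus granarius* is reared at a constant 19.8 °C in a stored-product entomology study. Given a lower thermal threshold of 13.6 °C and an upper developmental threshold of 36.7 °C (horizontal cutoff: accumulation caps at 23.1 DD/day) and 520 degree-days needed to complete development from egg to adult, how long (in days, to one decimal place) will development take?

83.9 days

Daily accumulation = 19.8 − 13.6 = 6.2 DD/day.
Duration = 520 / 6.2 = 83.871 ≈ 83.9 days.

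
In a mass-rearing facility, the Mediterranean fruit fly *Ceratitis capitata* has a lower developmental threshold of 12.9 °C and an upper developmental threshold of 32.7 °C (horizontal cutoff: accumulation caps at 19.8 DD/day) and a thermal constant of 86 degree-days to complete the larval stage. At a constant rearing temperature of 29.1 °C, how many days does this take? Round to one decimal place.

Daily accumulation = 29.1 − 12.9 = 16.2 DD/day.
Duration = 86 / 16.2 = 5.309 ≈ 5.3 days.

5.3 days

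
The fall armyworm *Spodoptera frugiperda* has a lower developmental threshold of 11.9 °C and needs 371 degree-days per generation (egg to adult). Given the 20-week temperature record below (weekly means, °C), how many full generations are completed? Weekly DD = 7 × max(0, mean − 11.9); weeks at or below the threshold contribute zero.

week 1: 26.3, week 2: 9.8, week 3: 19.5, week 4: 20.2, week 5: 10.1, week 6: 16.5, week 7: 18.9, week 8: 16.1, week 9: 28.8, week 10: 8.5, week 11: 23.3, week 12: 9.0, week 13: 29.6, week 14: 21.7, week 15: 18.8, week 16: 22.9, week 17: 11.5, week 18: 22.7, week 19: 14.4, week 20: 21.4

2 generations

Weekly DD (7 × max(0, T̄ − 11.9)): 100.8, 0.0, 53.2, 58.1, 0.0, 32.2, 49.0, 29.4, 118.3, 0.0, 79.8, 0.0, 123.9, 68.6, 48.3, 77.0, 0.0, 75.6, 17.5, 66.5.
Season total = 998.2 DD.
Complete generations = ⌊998.2 / 371⌋ = 2.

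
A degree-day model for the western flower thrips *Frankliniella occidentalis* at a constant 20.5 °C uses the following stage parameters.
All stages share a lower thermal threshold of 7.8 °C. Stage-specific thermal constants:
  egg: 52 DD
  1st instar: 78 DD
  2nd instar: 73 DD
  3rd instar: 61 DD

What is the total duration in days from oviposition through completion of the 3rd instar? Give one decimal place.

Daily accumulation at 20.5 °C = 20.5 − 7.8 = 12.7 DD/day.
Total K = 52 + 78 + 73 + 61 = 264 DD.
Total duration = 264 / 12.7 = 20.787 ≈ 20.8 days.

20.8 days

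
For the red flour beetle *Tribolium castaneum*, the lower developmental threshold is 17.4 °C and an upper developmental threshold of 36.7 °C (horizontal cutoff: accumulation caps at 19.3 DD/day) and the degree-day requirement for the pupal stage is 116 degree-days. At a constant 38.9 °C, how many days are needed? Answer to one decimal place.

6.0 days

Temperature 38.9 °C exceeds the upper threshold, so daily accumulation caps at 36.7 − 17.4 = 19.3 DD/day.
Duration = 116 / 19.3 = 6.010 ≈ 6.0 days.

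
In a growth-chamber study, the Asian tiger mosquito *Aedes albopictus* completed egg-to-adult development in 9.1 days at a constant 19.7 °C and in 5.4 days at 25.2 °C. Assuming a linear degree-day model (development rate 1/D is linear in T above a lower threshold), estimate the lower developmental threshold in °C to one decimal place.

11.7 °C

Linear rate model ⇒ the product D·(T − T_b) is constant across temperatures.
9.1·(19.7 − T_b) = 5.4·(25.2 − T_b)
T_b = (9.1·19.7 − 5.4·25.2) / (9.1 − 5.4) = 43.19 / 3.7 = 11.673 °C ≈ 11.7 °C.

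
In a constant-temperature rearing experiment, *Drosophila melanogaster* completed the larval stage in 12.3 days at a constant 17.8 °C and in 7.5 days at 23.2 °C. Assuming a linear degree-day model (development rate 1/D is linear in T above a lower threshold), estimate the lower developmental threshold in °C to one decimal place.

Equal thermal constants: D₁(T₁ − T_b) = D₂(T₂ − T_b).
12.3·(17.8 − T_b) = 7.5·(23.2 − T_b)
T_b = (12.3·17.8 − 7.5·23.2) / (12.3 − 7.5) = 44.94 / 4.8 = 9.363 °C ≈ 9.4 °C.

9.4 °C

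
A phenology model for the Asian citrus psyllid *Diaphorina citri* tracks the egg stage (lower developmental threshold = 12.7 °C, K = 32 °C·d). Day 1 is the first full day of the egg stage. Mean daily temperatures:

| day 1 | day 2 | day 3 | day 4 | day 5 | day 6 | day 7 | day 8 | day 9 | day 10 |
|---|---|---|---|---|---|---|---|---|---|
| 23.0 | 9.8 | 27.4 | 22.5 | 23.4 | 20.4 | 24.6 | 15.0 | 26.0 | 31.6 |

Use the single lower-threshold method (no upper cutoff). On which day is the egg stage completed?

day 4

Daily DD above 12.7 °C: 10.3, 0.0, 14.7, 9.8, 10.7, 7.7, 11.9, 2.3, 13.3, 18.9.
Cumulative: 10.3, 10.3, 25.0, 34.8, 45.5, 53.2, 65.1, 67.4, 80.7, 99.6.
The total first reaches 32 DD on day 4.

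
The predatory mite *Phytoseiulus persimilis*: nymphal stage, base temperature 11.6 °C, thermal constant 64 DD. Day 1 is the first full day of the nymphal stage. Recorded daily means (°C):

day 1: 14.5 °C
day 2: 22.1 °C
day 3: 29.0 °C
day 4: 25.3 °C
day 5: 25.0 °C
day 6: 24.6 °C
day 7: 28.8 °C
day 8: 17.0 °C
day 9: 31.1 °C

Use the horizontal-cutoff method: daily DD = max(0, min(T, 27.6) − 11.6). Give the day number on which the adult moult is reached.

day 6

Daily DD above 11.6 °C (capped at 16.0): 2.9, 10.5, 16.0, 13.7, 13.4, 13.0, 16.0, 5.4, 16.0.
Cumulative: 2.9, 13.4, 29.4, 43.1, 56.5, 69.5, 85.5, 90.9, 106.9.
The total first reaches 64 DD on day 6.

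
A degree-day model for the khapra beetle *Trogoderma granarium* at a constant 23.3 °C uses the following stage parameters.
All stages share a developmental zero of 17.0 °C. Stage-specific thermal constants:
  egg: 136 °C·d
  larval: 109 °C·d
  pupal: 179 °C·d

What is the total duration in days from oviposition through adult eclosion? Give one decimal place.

Daily accumulation at 23.3 °C = 23.3 − 17.0 = 6.3 DD/day.
Total K = 136 + 109 + 179 = 424 DD.
Total duration = 424 / 6.3 = 67.302 ≈ 67.3 days.

67.3 days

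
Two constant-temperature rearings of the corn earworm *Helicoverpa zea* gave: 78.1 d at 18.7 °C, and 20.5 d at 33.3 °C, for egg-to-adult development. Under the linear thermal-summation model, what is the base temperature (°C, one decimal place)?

13.5 °C

Equal thermal constants: D₁(T₁ − T_b) = D₂(T₂ − T_b).
78.1·(18.7 − T_b) = 20.5·(33.3 − T_b)
T_b = (78.1·18.7 − 20.5·33.3) / (78.1 − 20.5) = 777.82 / 57.6 = 13.504 °C ≈ 13.5 °C.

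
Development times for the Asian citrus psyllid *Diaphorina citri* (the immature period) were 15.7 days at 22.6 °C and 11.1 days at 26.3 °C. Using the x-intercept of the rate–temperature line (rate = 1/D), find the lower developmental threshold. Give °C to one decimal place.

13.7 °C

Linear rate model ⇒ the product D·(T − T_b) is constant across temperatures.
15.7·(22.6 − T_b) = 11.1·(26.3 − T_b)
T_b = (15.7·22.6 − 11.1·26.3) / (15.7 − 11.1) = 62.89 / 4.6 = 13.672 °C ≈ 13.7 °C.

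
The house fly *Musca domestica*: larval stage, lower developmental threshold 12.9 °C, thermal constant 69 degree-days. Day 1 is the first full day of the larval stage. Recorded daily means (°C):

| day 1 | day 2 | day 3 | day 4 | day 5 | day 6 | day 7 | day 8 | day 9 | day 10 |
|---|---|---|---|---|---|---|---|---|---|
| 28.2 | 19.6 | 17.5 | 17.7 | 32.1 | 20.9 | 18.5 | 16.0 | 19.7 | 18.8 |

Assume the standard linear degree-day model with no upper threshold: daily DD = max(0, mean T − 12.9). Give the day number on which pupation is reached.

Daily DD above 12.9 °C: 15.3, 6.7, 4.6, 4.8, 19.2, 8.0, 5.6, 3.1, 6.8, 5.9.
Cumulative: 15.3, 22.0, 26.6, 31.4, 50.6, 58.6, 64.2, 67.3, 74.1, 80.0.
The total first reaches 69 DD on day 9.

day 9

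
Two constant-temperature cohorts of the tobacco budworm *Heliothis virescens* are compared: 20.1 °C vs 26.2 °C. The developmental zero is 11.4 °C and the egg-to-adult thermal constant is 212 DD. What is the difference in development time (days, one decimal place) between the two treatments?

At 20.1 °C: 212 / (20.1 − 11.4) = 212 / 8.7 = 24.368 d.
At 26.2 °C: 212 / (26.2 − 11.4) = 212 / 14.8 = 14.324 d.
Difference = |24.368 − 14.324| = 10.043 ≈ 10.0 days.

10.0 days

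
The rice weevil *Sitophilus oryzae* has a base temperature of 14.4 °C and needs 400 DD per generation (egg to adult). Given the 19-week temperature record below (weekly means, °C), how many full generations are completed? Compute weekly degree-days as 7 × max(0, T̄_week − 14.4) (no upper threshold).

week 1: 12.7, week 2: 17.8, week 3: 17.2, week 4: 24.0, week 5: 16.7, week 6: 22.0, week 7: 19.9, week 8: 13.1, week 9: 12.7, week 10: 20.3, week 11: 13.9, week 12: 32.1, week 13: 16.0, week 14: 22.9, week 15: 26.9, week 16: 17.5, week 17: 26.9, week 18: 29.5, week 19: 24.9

Weekly DD (7 × max(0, T̄ − 14.4)): 0.0, 23.8, 19.6, 67.2, 16.1, 53.2, 38.5, 0.0, 0.0, 41.3, 0.0, 123.9, 11.2, 59.5, 87.5, 21.7, 87.5, 105.7, 73.5.
Season total = 830.2 DD.
Complete generations = ⌊830.2 / 400⌋ = 2.

2 generations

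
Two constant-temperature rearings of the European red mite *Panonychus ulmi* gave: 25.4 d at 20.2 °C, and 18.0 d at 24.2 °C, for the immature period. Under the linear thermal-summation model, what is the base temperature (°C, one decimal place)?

Equal thermal constants: D₁(T₁ − T_b) = D₂(T₂ − T_b).
25.4·(20.2 − T_b) = 18.0·(24.2 − T_b)
T_b = (25.4·20.2 − 18.0·24.2) / (25.4 − 18.0) = 77.48 / 7.4 = 10.470 °C ≈ 10.5 °C.

10.5 °C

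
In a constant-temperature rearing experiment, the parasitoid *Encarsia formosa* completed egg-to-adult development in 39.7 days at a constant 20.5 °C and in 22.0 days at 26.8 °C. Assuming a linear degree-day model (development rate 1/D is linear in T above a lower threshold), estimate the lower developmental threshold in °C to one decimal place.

Under the model K = D·(T − T_b), so D₁·(T₁ − T_b) = D₂·(T₂ − T_b).
39.7·(20.5 − T_b) = 22.0·(26.8 − T_b)
T_b = (39.7·20.5 − 22.0·26.8) / (39.7 − 22.0) = 224.25 / 17.7 = 12.669 °C ≈ 12.7 °C.

12.7 °C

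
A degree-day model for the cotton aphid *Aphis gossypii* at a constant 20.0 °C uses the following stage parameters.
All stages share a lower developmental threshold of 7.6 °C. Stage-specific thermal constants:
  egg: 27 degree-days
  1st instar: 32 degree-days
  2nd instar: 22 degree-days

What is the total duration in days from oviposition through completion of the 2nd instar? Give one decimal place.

Daily accumulation at 20.0 °C = 20.0 − 7.6 = 12.4 DD/day.
Total K = 27 + 32 + 22 = 81 DD.
Total duration = 81 / 12.4 = 6.532 ≈ 6.5 days.

6.5 days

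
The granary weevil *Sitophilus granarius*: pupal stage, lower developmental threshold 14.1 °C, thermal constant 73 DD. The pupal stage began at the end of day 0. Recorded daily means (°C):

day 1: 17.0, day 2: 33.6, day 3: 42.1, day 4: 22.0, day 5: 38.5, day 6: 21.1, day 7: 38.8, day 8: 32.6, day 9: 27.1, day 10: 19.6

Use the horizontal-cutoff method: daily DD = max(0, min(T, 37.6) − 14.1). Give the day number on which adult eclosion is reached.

Daily DD above 14.1 °C (capped at 23.5): 2.9, 19.5, 23.5, 7.9, 23.5, 7.0, 23.5, 18.5, 13.0, 5.5.
Cumulative: 2.9, 22.4, 45.9, 53.8, 77.3, 84.3, 107.8, 126.3, 139.3, 144.8.
The total first reaches 73 DD on day 5.

day 5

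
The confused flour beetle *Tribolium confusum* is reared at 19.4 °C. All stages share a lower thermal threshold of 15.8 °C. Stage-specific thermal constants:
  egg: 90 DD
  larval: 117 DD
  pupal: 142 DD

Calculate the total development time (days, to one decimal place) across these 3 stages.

96.9 days

Daily accumulation at 19.4 °C = 19.4 − 15.8 = 3.6 DD/day.
Total K = 90 + 117 + 142 = 349 DD.
Total duration = 349 / 3.6 = 96.944 ≈ 96.9 days.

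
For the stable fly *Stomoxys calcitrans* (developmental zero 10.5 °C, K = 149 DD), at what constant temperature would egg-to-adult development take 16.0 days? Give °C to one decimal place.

Required daily accumulation = 149 / 16.0 = 9.312 DD/day.
T = T_base + 9.312 = 10.5 + 9.312 = 19.812 ≈ 19.8 °C.

19.8 °C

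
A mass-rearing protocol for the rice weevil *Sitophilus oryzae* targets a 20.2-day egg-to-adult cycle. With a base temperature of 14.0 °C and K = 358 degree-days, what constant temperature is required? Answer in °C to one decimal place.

31.7 °C

Required daily accumulation = 358 / 20.2 = 17.723 DD/day.
T = T_base + 17.723 = 14.0 + 17.723 = 31.723 ≈ 31.7 °C.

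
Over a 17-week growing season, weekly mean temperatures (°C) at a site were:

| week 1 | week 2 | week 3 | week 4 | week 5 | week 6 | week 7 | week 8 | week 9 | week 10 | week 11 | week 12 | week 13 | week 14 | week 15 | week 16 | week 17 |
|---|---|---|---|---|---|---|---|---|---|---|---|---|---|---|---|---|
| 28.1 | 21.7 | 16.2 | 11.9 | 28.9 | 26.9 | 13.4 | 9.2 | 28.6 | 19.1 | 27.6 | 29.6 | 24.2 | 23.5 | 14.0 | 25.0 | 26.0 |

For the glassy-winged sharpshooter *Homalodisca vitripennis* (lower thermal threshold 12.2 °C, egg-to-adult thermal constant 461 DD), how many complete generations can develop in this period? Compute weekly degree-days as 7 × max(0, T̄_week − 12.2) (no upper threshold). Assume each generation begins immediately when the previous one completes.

2 generations

Weekly DD (7 × max(0, T̄ − 12.2)): 111.3, 66.5, 28.0, 0.0, 116.9, 102.9, 8.4, 0.0, 114.8, 48.3, 107.8, 121.8, 84.0, 79.1, 12.6, 89.6, 96.6.
Season total = 1188.6 DD.
Complete generations = ⌊1188.6 / 461⌋ = 2.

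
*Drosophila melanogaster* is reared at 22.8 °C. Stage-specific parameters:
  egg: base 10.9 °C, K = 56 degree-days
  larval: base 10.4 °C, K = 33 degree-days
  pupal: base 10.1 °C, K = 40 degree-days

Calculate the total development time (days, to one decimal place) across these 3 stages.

10.5 days

egg: 56 / (22.8 − 10.9) = 56 / 11.9 = 4.706 d.
larval: 33 / (22.8 − 10.4) = 33 / 12.4 = 2.661 d.
pupal: 40 / (22.8 − 10.1) = 40 / 12.7 = 3.150 d.
Sum = 10.517 ≈ 10.5 days.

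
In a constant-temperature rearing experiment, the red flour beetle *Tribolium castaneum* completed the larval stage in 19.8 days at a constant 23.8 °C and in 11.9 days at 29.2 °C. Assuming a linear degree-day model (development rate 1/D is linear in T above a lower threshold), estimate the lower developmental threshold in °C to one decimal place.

Linear rate model ⇒ the product D·(T − T_b) is constant across temperatures.
19.8·(23.8 − T_b) = 11.9·(29.2 − T_b)
T_b = (19.8·23.8 − 11.9·29.2) / (19.8 − 11.9) = 123.76 / 7.9 = 15.666 °C ≈ 15.7 °C.

15.7 °C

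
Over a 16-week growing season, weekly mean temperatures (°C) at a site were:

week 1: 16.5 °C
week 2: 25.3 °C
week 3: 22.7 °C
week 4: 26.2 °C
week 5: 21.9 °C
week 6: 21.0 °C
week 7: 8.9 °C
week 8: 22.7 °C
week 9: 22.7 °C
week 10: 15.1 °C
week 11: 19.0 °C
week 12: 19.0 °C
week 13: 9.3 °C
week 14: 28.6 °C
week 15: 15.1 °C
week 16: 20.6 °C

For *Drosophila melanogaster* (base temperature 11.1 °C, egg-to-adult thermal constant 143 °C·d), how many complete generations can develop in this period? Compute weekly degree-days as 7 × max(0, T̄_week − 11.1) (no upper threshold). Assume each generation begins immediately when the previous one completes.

6 generations

Weekly DD (7 × max(0, T̄ − 11.1)): 37.8, 99.4, 81.2, 105.7, 75.6, 69.3, 0.0, 81.2, 81.2, 28.0, 55.3, 55.3, 0.0, 122.5, 28.0, 66.5.
Season total = 987.0 DD.
Complete generations = ⌊987.0 / 143⌋ = 6.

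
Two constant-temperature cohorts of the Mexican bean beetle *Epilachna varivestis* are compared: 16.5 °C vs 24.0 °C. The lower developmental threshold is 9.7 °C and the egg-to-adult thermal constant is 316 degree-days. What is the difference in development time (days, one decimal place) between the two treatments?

24.4 days

At 16.5 °C: 316 / (16.5 − 9.7) = 316 / 6.8 = 46.471 d.
At 24.0 °C: 316 / (24.0 − 9.7) = 316 / 14.3 = 22.098 d.
Difference = |46.471 − 22.098| = 24.373 ≈ 24.4 days.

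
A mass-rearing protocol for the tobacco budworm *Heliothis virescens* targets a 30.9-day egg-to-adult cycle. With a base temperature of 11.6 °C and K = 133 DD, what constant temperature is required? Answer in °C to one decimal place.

Required daily accumulation = 133 / 30.9 = 4.304 DD/day.
T = T_base + 4.304 = 11.6 + 4.304 = 15.904 ≈ 15.9 °C.

15.9 °C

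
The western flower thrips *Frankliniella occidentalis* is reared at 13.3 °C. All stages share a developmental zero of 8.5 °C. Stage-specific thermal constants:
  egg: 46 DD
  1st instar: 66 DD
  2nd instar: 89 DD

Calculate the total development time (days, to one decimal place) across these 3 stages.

41.9 days

Daily accumulation at 13.3 °C = 13.3 − 8.5 = 4.8 DD/day.
Total K = 46 + 66 + 89 = 201 DD.
Total duration = 201 / 4.8 = 41.875 ≈ 41.9 days.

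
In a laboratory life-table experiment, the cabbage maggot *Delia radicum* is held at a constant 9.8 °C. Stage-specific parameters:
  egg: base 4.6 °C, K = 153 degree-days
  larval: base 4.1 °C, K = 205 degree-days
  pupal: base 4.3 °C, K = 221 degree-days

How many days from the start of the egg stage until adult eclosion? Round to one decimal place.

egg: 153 / (9.8 − 4.6) = 153 / 5.2 = 29.423 d.
larval: 205 / (9.8 − 4.1) = 205 / 5.7 = 35.965 d.
pupal: 221 / (9.8 − 4.3) = 221 / 5.5 = 40.182 d.
Sum = 105.570 ≈ 105.6 days.

105.6 days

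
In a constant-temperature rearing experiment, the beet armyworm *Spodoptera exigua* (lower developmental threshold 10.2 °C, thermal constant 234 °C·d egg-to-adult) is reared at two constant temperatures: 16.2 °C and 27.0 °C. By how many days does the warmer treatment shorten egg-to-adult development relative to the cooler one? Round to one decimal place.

At 16.2 °C: 234 / (16.2 − 10.2) = 234 / 6.0 = 39.000 d.
At 27.0 °C: 234 / (27.0 − 10.2) = 234 / 16.8 = 13.929 d.
Difference = |39.000 − 13.929| = 25.071 ≈ 25.1 days.

25.1 days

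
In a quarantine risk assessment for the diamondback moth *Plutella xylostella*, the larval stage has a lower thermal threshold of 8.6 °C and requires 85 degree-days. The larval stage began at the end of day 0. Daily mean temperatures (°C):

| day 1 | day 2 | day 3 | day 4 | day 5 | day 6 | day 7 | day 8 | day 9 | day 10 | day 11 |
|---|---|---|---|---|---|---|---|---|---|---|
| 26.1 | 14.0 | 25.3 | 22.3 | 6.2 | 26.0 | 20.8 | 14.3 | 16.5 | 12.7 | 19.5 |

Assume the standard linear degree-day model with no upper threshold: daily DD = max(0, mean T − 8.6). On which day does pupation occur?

day 8

Daily DD above 8.6 °C: 17.5, 5.4, 16.7, 13.7, 0.0, 17.4, 12.2, 5.7, 7.9, 4.1, 10.9.
Cumulative: 17.5, 22.9, 39.6, 53.3, 53.3, 70.7, 82.9, 88.6, 96.5, 100.6, 111.5.
The total first reaches 85 DD on day 8.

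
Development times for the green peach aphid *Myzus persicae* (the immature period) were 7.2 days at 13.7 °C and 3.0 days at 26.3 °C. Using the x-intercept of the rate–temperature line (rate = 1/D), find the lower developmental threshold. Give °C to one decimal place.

4.7 °C

Under the model K = D·(T − T_b), so D₁·(T₁ − T_b) = D₂·(T₂ − T_b).
7.2·(13.7 − T_b) = 3.0·(26.3 − T_b)
T_b = (7.2·13.7 − 3.0·26.3) / (7.2 − 3.0) = 19.74 / 4.2 = 4.700 °C ≈ 4.7 °C.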